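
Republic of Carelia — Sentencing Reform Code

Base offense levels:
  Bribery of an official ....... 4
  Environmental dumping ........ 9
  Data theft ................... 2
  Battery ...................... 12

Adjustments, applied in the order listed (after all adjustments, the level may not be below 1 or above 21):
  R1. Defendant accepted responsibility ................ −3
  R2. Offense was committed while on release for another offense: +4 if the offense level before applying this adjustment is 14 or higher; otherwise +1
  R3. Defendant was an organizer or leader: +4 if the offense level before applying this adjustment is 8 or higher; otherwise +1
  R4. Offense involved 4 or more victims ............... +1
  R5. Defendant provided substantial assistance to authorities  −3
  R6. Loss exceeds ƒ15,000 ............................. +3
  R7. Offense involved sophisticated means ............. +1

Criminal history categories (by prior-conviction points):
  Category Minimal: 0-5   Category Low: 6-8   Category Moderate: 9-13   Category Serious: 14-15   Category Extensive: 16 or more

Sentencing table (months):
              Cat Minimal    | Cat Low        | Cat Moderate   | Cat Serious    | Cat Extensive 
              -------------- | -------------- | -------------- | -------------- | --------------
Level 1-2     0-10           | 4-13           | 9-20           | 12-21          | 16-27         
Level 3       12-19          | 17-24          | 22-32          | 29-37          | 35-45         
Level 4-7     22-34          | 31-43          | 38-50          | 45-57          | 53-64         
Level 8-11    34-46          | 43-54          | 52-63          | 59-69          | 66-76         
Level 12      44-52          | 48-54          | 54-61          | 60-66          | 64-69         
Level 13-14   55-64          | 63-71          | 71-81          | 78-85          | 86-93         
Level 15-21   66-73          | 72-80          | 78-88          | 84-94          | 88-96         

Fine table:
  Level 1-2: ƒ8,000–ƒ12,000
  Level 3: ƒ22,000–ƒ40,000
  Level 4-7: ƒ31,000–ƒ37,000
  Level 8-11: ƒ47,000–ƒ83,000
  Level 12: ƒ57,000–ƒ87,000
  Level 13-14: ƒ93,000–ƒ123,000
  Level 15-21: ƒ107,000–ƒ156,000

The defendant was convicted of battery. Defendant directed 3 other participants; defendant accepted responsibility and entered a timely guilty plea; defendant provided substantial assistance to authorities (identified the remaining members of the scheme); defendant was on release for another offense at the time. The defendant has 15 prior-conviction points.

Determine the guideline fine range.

Base offense level for battery: 12.
R1 applies: 12 − 3 = 9.
R2 applies (level before this adjustment is 9 < 14, so +1): 9 + 1 = 10.
R3 applies (level before this adjustment is 10 ≥ 8, so +4): 10 + 4 = 14.
R5 applies: 14 − 3 = 11.
R6 does not apply.
Final offense level: 11.
Level 11 falls in the 8-11 band.
Fine table: Level 8-11 → ƒ47,000–ƒ83,000.

ƒ47,000–ƒ83,000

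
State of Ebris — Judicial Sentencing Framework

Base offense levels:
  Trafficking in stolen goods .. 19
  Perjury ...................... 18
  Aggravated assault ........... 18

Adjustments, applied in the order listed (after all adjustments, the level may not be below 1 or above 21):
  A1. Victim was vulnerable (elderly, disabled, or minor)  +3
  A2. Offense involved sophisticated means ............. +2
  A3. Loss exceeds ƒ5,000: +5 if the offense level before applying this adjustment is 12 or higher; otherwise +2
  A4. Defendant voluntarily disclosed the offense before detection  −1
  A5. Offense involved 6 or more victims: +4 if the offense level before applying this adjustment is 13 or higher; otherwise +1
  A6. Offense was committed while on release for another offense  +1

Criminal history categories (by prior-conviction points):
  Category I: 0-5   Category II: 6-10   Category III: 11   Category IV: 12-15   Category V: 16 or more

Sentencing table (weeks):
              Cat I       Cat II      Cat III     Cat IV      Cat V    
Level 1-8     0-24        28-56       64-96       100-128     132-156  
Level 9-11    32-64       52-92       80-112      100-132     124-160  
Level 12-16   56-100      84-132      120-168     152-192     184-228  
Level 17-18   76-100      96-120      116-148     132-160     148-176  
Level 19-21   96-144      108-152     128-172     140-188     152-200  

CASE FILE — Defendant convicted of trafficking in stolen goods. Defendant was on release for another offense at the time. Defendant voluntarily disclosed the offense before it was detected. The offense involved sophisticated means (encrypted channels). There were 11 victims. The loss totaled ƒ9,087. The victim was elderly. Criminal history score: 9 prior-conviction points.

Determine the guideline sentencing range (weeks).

108-152 weeks

Base offense level for trafficking in stolen goods: 19.
A1 applies: 19 + 3 = 22.
A2 applies: 22 + 2 = 24.
A3 applies (level before this adjustment is 24 ≥ 12, so +5): 24 + 5 = 29.
A4 applies: 29 − 1 = 28.
A5 applies (level before this adjustment is 28 ≥ 13, so +4): 28 + 4 = 32.
A6 applies: 32 + 1 = 33.
Level 33 exceeds the maximum of 21; capped at 21.
Final offense level: 21.
Criminal history: 9 prior points → Category II (6-10).
Level 21 falls in the 19-21 band.
Grid: Level 19-21 × Category II = 108-152 weeks.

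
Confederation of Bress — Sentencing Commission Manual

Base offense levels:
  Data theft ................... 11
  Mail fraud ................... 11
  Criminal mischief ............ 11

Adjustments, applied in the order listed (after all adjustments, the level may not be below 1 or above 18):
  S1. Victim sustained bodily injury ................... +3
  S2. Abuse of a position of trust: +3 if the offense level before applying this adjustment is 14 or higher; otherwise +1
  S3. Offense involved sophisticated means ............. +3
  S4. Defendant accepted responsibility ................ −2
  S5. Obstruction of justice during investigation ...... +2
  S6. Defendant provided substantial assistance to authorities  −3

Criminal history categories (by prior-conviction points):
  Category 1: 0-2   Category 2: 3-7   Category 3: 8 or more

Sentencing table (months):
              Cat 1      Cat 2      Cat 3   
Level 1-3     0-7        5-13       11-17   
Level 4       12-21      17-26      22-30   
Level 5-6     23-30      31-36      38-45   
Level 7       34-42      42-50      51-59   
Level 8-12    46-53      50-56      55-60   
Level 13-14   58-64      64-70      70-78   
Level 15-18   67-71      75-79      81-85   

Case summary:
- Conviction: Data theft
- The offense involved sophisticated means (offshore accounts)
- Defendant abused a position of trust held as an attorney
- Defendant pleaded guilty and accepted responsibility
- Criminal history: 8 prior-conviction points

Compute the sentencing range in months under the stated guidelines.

70-78 months

Base offense level for data theft: 11.
S1 does not apply.
S2 applies (level before this adjustment is 11 < 14, so +1): 11 + 1 = 12.
S3 applies: 12 + 3 = 15.
S4 applies: 15 − 2 = 13.
S5 does not apply.
Final offense level: 13.
Criminal history: 8 prior points → Category 3 (8+).
Level 13 falls in the 13-14 band.
Grid: Level 13-14 × Category 3 = 70-78 months.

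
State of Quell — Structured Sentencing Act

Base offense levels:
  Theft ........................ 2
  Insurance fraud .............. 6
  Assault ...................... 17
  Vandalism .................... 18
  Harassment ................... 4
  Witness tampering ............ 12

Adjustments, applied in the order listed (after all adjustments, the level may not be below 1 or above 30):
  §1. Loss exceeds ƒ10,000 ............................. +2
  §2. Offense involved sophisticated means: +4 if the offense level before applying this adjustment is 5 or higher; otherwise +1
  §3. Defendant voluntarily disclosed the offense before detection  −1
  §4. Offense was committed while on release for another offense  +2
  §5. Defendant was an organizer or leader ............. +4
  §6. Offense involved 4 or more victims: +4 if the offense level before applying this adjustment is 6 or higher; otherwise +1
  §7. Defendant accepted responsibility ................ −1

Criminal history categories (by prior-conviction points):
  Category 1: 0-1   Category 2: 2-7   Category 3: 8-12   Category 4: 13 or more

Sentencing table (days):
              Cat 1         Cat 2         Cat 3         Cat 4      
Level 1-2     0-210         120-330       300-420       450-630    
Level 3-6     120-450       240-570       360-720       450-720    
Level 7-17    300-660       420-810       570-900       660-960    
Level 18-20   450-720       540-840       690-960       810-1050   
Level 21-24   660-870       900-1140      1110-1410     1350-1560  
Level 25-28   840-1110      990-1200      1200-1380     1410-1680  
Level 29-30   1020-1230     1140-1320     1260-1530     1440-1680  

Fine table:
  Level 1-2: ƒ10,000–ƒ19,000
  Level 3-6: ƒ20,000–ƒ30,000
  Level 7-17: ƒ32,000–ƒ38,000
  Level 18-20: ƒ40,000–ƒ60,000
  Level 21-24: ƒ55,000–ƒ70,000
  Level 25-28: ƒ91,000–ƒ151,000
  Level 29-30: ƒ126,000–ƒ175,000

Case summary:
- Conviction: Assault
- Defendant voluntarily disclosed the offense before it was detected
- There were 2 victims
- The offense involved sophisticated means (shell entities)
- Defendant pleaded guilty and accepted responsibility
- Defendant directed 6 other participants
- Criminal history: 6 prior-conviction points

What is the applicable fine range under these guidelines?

ƒ55,000–ƒ70,000

Base offense level for assault: 17.
§1 does not apply.
§2 applies (level before this adjustment is 17 ≥ 5, so +4): 17 + 4 = 21.
§3 applies: 21 − 1 = 20.
§5 applies: 20 + 4 = 24.
§7 applies: 24 − 1 = 23.
Final offense level: 23.
Level 23 falls in the 21-24 band.
Fine table: Level 21-24 → ƒ55,000–ƒ70,000.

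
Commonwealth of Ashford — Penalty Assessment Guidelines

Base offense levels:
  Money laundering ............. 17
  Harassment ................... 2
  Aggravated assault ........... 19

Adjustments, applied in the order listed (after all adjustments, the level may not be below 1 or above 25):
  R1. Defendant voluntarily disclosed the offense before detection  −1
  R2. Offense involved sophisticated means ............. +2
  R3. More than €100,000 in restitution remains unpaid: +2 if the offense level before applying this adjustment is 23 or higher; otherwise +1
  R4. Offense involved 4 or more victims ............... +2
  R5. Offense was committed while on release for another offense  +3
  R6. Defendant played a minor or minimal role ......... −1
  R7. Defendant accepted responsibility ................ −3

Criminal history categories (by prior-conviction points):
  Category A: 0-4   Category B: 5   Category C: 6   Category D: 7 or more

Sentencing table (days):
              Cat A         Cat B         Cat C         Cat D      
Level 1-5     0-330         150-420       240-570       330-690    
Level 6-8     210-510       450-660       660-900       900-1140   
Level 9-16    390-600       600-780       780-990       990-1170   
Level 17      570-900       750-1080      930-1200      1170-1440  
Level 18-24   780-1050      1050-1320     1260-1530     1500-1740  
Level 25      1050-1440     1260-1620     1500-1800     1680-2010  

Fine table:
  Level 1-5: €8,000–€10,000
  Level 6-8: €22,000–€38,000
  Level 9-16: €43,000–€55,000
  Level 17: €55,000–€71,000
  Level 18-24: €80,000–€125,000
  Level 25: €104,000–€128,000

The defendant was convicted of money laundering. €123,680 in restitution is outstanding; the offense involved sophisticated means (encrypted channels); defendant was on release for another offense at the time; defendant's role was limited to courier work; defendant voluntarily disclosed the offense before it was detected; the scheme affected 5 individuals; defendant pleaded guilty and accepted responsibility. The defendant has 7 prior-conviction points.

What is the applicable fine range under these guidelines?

€80,000–€125,000

Base offense level for money laundering: 17.
R1 applies: 17 − 1 = 16.
R2 applies: 16 + 2 = 18.
R3 applies (level before this adjustment is 18 < 23, so +1): 18 + 1 = 19.
R4 applies: 19 + 2 = 21.
R5 applies: 21 + 3 = 24.
R6 applies: 24 − 1 = 23.
R7 applies: 23 − 3 = 20.
Final offense level: 20.
Level 20 falls in the 18-24 band.
Fine table: Level 18-24 → €80,000–€125,000.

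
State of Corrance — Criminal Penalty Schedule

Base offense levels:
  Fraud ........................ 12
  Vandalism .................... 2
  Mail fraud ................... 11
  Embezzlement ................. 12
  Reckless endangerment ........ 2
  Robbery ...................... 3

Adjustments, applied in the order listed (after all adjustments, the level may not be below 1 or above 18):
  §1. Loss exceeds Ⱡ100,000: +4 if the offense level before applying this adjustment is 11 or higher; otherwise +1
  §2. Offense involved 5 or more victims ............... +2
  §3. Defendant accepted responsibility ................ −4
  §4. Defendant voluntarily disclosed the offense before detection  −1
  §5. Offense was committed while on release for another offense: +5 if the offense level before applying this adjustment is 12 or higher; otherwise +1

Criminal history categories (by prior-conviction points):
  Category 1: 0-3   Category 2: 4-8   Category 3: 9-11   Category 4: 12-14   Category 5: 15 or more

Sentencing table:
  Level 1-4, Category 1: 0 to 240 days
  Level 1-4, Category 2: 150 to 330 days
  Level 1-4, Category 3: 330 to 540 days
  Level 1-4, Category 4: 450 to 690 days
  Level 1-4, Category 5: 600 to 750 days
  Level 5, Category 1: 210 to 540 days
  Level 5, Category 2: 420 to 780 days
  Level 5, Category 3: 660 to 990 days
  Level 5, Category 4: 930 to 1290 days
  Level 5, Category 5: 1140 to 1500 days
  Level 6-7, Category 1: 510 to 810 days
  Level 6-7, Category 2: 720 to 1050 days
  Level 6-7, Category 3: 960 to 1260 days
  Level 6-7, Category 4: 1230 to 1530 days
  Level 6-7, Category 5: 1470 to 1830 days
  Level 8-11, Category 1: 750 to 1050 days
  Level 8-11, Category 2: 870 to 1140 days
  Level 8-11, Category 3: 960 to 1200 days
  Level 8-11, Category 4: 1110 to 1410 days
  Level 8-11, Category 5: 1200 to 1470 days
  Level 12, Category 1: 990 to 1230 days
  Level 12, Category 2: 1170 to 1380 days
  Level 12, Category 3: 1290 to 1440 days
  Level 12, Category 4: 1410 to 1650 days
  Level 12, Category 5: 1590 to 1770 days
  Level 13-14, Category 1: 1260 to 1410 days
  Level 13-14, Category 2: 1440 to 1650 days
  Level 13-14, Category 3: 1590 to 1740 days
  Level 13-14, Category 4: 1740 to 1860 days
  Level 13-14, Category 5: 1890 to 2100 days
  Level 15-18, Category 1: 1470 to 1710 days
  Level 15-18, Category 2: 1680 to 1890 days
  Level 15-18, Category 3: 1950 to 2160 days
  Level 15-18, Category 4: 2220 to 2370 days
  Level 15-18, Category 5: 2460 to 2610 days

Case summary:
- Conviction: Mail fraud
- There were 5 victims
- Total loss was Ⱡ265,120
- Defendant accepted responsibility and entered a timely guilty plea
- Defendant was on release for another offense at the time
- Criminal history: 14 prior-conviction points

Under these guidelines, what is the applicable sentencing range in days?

2220-2370 days

Base offense level for mail fraud: 11.
§1 applies (level before this adjustment is 11 ≥ 11, so +4): 11 + 4 = 15.
§2 applies: 15 + 2 = 17.
§3 applies: 17 − 4 = 13.
§5 applies (level before this adjustment is 13 ≥ 12, so +5): 13 + 5 = 18.
Final offense level: 18.
Criminal history: 14 prior points → Category 4 (12-14).
Level 18 falls in the 15-18 band.
Grid: Level 15-18 × Category 4 = 2220-2370 days.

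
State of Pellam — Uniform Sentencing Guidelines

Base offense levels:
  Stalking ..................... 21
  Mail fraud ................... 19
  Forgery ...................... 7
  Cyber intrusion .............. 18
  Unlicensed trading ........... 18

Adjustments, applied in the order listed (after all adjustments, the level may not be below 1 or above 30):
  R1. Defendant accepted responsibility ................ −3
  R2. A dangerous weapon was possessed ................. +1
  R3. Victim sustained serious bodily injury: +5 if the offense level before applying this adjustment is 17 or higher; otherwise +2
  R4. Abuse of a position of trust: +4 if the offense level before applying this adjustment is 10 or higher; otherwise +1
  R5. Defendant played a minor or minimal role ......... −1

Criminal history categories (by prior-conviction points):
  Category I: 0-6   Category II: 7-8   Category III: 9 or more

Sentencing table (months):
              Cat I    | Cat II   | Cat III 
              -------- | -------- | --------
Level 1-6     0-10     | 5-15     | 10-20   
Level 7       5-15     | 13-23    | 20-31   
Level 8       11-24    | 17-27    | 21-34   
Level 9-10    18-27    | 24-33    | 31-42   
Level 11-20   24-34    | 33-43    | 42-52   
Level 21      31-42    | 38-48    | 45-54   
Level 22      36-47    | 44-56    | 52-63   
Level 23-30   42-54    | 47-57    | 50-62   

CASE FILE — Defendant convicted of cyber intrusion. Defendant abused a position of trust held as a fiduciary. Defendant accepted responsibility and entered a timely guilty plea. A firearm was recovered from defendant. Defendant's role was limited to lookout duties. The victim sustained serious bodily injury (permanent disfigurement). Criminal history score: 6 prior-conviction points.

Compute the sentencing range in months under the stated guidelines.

31-42 months

Base offense level for cyber intrusion: 18.
R1 applies: 18 − 3 = 15.
R2 applies: 15 + 1 = 16.
R3 applies (level before this adjustment is 16 < 17, so +2): 16 + 2 = 18.
R4 applies (level before this adjustment is 18 ≥ 10, so +4): 18 + 4 = 22.
R5 applies: 22 − 1 = 21.
Final offense level: 21.
Criminal history: 6 prior points → Category I (0-6).
Level 21 falls in the 21 band.
Grid: Level 21 × Category I = 31-42 months.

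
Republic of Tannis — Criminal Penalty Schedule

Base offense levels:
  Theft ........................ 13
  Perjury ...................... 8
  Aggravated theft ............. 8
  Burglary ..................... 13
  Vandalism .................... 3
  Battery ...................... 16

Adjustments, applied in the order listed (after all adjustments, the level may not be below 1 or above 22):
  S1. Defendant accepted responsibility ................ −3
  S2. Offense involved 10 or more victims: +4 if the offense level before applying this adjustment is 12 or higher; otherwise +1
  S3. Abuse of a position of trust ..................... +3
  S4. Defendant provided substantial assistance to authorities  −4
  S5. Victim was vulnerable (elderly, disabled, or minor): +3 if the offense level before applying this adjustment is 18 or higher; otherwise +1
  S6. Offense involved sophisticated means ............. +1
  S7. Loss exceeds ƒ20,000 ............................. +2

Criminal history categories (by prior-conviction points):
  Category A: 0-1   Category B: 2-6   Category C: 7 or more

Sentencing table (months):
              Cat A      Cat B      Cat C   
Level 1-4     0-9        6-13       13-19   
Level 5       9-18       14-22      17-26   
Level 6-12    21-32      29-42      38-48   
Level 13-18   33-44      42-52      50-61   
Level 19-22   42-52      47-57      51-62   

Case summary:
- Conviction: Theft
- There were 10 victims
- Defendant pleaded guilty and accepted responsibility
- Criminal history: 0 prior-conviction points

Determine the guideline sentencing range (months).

21-32 months

Base offense level for theft: 13.
S1 applies: 13 − 3 = 10.
S2 applies (level before this adjustment is 10 < 12, so +1): 10 + 1 = 11.
S4 does not apply.
S5 does not apply.
S6 does not apply.
S7 does not apply.
Final offense level: 11.
Criminal history: 0 prior points → Category A (0-1).
Level 11 falls in the 6-12 band.
Grid: Level 6-12 × Category A = 21-32 months.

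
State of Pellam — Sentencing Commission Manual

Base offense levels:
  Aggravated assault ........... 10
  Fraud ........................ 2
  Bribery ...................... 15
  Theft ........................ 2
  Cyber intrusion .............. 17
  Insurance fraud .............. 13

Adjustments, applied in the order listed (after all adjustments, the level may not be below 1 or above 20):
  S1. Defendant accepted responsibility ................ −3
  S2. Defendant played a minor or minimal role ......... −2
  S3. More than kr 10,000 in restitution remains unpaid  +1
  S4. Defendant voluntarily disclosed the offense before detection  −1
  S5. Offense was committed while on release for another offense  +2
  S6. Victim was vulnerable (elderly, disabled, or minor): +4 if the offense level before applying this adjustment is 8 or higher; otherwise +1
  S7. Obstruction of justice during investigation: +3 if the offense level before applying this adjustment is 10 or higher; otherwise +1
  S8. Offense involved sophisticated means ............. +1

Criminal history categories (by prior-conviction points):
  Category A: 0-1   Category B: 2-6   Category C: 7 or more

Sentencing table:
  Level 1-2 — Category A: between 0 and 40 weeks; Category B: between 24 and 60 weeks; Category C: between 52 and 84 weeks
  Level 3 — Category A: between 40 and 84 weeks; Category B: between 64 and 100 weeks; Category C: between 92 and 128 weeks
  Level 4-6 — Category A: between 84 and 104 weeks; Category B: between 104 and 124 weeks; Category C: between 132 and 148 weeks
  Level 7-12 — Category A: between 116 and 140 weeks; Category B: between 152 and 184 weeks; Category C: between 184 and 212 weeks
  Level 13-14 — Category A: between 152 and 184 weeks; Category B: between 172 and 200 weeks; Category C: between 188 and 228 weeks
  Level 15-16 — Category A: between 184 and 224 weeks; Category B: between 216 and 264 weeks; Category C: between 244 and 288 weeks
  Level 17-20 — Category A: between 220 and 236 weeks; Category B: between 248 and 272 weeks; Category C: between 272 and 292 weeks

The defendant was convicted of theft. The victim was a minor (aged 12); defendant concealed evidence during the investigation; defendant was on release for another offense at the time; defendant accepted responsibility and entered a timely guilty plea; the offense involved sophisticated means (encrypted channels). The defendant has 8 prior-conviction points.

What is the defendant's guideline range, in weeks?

Base offense level for theft: 2.
S1 applies: 2 − 3 = -1.
S2 does not apply.
S3 does not apply.
S4 does not apply.
S5 applies: -1 + 2 = 1.
S6 applies (level before this adjustment is 1 < 8, so +1): 1 + 1 = 2.
S7 applies (level before this adjustment is 2 < 10, so +1): 2 + 1 = 3.
S8 applies: 3 + 1 = 4.
Final offense level: 4.
Criminal history: 8 prior points → Category C (7+).
Level 4 falls in the 4-6 band.
Grid: Level 4-6 × Category C = 132-148 weeks.

132-148 weeks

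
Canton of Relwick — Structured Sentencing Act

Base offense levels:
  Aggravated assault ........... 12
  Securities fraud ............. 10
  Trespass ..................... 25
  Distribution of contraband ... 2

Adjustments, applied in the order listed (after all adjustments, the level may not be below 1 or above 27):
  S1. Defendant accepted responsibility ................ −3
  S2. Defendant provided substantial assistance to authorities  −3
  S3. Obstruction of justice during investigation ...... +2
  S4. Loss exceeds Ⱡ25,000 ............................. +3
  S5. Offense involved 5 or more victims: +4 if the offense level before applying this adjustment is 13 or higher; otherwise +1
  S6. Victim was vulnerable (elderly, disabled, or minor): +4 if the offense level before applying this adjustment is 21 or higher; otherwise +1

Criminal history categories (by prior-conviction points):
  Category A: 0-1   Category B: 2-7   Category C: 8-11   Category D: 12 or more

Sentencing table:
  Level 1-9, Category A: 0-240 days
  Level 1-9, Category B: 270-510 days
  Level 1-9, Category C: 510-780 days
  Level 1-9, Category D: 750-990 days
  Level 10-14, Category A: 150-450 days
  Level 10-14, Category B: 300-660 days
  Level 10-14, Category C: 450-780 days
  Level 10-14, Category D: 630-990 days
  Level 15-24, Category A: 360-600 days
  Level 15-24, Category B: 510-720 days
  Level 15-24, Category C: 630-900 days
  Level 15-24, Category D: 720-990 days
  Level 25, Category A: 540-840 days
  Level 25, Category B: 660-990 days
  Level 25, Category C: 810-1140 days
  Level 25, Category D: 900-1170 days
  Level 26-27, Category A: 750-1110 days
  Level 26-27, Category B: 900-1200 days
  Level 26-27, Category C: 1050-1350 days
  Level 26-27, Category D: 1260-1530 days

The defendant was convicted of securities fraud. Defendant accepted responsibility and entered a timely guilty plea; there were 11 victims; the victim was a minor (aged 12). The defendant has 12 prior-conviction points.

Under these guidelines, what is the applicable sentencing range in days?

Base offense level for securities fraud: 10.
S1 applies: 10 − 3 = 7.
S2 does not apply.
S3 does not apply.
S5 applies (level before this adjustment is 7 < 13, so +1): 7 + 1 = 8.
S6 applies (level before this adjustment is 8 < 21, so +1): 8 + 1 = 9.
Final offense level: 9.
Criminal history: 12 prior points → Category D (12+).
Level 9 falls in the 1-9 band.
Grid: Level 1-9 × Category D = 750-990 days.

750-990 days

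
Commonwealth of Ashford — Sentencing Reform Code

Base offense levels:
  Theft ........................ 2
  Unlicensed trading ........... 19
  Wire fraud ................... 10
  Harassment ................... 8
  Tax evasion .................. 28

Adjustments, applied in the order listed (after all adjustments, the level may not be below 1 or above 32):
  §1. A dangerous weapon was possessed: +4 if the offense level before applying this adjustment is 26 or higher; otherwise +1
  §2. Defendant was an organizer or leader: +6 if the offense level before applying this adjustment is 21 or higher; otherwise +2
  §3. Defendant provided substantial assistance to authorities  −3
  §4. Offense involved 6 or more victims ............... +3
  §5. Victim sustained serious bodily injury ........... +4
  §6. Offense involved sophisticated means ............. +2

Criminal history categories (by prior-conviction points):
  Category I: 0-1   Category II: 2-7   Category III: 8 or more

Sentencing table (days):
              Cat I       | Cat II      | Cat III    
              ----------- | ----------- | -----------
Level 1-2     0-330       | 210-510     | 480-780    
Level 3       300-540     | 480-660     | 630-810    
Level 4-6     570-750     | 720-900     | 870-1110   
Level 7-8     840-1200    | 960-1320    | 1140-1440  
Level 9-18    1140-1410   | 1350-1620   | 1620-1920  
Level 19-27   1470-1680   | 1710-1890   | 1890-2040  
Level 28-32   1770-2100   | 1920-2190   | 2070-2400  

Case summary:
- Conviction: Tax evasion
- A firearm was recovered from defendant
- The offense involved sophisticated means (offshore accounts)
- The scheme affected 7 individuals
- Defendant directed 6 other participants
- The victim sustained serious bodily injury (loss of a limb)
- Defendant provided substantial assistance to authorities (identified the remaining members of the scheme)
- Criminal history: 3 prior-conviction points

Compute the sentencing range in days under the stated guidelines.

Base offense level for tax evasion: 28.
§1 applies (level before this adjustment is 28 ≥ 26, so +4): 28 + 4 = 32.
§2 applies (level before this adjustment is 32 ≥ 21, so +6): 32 + 6 = 38.
§3 applies: 38 − 3 = 35.
§4 applies: 35 + 3 = 38.
§5 applies: 38 + 4 = 42.
§6 applies: 42 + 2 = 44.
Level 44 exceeds the maximum of 32; capped at 32.
Final offense level: 32.
Criminal history: 3 prior points → Category II (2-7).
Level 32 falls in the 28-32 band.
Grid: Level 28-32 × Category II = 1920-2190 days.

1920-2190 days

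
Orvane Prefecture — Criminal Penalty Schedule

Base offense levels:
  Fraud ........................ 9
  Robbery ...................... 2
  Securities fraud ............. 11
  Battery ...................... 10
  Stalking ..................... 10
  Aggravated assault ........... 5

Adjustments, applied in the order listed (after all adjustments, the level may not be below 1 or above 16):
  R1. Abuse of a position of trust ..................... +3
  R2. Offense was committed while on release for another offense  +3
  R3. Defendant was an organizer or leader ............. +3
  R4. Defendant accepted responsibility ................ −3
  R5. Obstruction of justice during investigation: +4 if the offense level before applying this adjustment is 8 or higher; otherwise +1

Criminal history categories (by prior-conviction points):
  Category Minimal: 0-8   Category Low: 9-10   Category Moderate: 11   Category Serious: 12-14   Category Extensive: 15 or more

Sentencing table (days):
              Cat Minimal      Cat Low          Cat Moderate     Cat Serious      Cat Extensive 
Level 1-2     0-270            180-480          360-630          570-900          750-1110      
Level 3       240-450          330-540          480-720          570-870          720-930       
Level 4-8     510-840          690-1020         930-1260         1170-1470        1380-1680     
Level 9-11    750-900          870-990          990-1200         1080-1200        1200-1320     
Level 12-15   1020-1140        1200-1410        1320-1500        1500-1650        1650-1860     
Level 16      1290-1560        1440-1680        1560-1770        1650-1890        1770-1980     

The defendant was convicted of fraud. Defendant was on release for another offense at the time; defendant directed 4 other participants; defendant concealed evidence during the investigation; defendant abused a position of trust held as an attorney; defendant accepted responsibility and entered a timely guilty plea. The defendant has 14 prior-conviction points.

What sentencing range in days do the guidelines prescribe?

Base offense level for fraud: 9.
R1 applies: 9 + 3 = 12.
R2 applies: 12 + 3 = 15.
R3 applies: 15 + 3 = 18.
R4 applies: 18 − 3 = 15.
R5 applies (level before this adjustment is 15 ≥ 8, so +4): 15 + 4 = 19.
Level 19 exceeds the maximum of 16; capped at 16.
Final offense level: 16.
Criminal history: 14 prior points → Category Serious (12-14).
Level 16 falls in the 16 band.
Grid: Level 16 × Category Serious = 1650-1890 days.

1650-1890 days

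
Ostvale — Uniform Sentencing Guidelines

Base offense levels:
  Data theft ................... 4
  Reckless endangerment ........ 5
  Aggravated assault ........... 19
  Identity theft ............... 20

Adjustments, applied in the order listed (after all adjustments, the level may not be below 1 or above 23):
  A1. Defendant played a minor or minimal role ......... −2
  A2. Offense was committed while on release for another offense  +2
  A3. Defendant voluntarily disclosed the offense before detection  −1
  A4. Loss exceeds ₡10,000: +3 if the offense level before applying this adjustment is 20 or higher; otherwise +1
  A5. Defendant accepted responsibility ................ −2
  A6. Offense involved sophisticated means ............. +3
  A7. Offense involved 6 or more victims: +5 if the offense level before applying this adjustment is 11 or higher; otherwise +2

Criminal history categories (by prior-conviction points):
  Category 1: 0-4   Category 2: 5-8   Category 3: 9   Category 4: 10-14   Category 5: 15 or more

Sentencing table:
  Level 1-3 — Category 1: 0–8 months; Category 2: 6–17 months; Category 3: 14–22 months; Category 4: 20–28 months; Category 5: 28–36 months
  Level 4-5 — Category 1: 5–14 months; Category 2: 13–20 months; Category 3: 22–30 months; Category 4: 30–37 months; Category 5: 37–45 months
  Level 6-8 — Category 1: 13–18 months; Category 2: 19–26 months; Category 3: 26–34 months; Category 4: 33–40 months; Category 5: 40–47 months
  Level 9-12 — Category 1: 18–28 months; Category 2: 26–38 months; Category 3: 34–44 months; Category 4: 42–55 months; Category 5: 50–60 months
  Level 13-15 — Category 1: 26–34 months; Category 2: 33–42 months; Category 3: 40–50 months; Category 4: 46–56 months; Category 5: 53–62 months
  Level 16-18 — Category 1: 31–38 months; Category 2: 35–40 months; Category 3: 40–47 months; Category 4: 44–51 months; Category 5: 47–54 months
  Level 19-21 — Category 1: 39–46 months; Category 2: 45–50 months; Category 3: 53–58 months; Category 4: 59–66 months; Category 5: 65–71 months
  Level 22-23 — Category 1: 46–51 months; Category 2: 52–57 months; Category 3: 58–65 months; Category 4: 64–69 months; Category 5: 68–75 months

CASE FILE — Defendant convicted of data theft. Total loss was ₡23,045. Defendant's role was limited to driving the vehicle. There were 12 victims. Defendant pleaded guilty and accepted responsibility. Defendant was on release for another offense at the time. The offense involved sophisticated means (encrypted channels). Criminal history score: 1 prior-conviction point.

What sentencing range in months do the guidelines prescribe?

13-18 months

Base offense level for data theft: 4.
A1 applies: 4 − 2 = 2.
A2 applies: 2 + 2 = 4.
A3 does not apply.
A4 applies (level before this adjustment is 4 < 20, so +1): 4 + 1 = 5.
A5 applies: 5 − 2 = 3.
A6 applies: 3 + 3 = 6.
A7 applies (level before this adjustment is 6 < 11, so +2): 6 + 2 = 8.
Final offense level: 8.
Criminal history: 1 prior point → Category 1 (0-4).
Level 8 falls in the 6-8 band.
Grid: Level 6-8 × Category 1 = 13-18 months.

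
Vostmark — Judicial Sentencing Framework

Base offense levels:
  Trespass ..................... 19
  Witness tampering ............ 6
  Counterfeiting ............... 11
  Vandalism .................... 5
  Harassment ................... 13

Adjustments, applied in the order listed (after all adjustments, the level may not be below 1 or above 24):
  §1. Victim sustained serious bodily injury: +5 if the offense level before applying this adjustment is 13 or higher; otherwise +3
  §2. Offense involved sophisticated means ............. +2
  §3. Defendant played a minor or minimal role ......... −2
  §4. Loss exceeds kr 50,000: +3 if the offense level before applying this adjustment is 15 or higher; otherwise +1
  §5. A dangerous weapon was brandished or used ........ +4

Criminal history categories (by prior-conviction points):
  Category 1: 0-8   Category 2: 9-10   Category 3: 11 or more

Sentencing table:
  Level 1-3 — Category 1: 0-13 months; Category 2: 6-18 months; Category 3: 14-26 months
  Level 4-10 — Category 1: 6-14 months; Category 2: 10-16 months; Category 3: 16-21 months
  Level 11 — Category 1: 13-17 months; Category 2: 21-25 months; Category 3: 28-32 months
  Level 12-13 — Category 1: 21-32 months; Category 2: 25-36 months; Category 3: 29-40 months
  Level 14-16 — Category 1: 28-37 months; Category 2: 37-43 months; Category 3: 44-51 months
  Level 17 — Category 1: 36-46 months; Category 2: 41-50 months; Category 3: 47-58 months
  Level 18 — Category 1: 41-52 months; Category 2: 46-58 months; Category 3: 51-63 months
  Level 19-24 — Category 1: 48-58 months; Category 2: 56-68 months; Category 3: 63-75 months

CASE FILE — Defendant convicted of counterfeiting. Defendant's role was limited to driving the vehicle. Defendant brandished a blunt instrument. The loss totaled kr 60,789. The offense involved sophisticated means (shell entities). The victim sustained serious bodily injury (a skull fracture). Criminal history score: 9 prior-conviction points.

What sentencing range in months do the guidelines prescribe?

Base offense level for counterfeiting: 11.
§1 applies (level before this adjustment is 11 < 13, so +3): 11 + 3 = 14.
§2 applies: 14 + 2 = 16.
§3 applies: 16 − 2 = 14.
§4 applies (level before this adjustment is 14 < 15, so +1): 14 + 1 = 15.
§5 applies: 15 + 4 = 19.
Final offense level: 19.
Criminal history: 9 prior points → Category 2 (9-10).
Level 19 falls in the 19-24 band.
Grid: Level 19-24 × Category 2 = 56-68 months.

56-68 months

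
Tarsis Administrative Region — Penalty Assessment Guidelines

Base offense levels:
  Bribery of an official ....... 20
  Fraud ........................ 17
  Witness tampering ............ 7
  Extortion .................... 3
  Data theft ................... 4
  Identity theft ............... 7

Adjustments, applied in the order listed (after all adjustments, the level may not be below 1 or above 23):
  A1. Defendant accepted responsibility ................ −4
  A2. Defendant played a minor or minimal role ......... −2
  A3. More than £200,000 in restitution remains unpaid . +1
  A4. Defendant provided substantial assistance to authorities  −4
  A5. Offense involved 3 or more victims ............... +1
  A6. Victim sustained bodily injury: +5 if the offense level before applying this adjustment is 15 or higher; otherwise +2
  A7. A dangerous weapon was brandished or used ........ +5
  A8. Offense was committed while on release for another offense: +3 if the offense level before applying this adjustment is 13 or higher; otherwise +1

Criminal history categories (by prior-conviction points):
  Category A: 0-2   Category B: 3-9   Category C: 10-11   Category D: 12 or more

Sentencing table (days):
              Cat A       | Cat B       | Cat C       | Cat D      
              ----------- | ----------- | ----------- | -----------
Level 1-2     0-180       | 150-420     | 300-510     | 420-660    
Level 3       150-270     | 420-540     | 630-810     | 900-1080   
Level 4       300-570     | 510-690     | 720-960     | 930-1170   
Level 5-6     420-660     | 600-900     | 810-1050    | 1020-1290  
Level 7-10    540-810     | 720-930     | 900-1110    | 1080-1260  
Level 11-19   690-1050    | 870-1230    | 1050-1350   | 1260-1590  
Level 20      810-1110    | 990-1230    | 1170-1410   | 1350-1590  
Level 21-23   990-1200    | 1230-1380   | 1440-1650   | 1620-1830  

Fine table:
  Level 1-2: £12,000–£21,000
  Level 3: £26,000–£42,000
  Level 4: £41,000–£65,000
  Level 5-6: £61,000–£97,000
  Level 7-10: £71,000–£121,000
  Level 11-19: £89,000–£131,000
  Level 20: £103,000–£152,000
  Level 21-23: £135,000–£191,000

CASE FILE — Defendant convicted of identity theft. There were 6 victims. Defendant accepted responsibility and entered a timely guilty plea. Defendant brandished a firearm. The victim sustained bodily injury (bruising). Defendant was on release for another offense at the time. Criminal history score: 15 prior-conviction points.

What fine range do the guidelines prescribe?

£89,000–£131,000

Base offense level for identity theft: 7.
A1 applies: 7 − 4 = 3.
A2 does not apply.
A3 does not apply.
A5 applies: 3 + 1 = 4.
A6 applies (level before this adjustment is 4 < 15, so +2): 4 + 2 = 6.
A7 applies: 6 + 5 = 11.
A8 applies (level before this adjustment is 11 < 13, so +1): 11 + 1 = 12.
Final offense level: 12.
Level 12 falls in the 11-19 band.
Fine table: Level 11-19 → £89,000–£131,000.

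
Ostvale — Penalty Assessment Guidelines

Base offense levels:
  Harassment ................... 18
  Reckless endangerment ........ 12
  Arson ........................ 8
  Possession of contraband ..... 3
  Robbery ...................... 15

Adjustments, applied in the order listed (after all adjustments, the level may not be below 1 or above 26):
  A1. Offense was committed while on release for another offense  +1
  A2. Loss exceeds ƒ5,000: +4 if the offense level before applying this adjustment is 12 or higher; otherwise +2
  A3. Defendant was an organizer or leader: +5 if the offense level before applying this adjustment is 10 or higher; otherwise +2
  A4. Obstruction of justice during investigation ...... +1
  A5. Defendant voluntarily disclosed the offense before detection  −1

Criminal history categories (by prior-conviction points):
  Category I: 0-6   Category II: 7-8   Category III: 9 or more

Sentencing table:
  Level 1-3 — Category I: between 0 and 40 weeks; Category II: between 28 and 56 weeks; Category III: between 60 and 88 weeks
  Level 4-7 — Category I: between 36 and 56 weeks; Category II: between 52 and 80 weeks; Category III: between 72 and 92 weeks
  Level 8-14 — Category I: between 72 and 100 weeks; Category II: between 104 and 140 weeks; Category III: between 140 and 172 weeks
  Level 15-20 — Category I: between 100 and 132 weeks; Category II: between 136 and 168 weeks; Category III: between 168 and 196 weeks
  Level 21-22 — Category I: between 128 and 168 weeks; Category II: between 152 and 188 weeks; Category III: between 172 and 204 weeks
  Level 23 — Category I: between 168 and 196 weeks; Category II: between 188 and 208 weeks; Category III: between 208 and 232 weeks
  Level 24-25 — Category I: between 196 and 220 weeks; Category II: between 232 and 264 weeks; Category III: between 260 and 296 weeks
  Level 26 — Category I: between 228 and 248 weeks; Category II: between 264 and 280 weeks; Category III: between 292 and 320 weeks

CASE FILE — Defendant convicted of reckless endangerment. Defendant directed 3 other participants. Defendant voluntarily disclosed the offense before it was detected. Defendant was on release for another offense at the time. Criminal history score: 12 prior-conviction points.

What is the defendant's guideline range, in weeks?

168-196 weeks

Base offense level for reckless endangerment: 12.
A1 applies: 12 + 1 = 13.
A3 applies (level before this adjustment is 13 ≥ 10, so +5): 13 + 5 = 18.
A5 applies: 18 − 1 = 17.
Final offense level: 17.
Criminal history: 12 prior points → Category III (9+).
Level 17 falls in the 15-20 band.
Grid: Level 15-20 × Category III = 168-196 weeks.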